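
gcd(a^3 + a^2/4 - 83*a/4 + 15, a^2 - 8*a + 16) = a - 4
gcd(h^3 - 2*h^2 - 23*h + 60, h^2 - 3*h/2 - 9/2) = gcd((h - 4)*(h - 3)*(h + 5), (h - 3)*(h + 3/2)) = h - 3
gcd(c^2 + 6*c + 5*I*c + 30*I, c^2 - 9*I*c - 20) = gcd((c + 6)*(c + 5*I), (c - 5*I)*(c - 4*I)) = 1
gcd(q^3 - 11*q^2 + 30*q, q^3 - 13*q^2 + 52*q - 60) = q^2 - 11*q + 30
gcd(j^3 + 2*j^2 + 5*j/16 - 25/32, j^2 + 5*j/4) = j + 5/4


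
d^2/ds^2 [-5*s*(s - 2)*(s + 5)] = -30*s - 30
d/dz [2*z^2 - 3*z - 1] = 4*z - 3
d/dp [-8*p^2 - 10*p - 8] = -16*p - 10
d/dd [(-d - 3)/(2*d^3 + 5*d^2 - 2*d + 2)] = (4*d^3 + 23*d^2 + 30*d - 8)/(4*d^6 + 20*d^5 + 17*d^4 - 12*d^3 + 24*d^2 - 8*d + 4)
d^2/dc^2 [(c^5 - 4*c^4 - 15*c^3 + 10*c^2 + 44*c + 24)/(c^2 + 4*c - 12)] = 2*(3*c^4 + 46*c^3 + 180*c^2 - 216*c - 528)/(c^3 + 18*c^2 + 108*c + 216)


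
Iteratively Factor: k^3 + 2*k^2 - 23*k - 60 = (k + 4)*(k^2 - 2*k - 15) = (k + 3)*(k + 4)*(k - 5)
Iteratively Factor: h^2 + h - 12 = (h - 3)*(h + 4)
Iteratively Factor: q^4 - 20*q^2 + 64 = (q + 4)*(q^3 - 4*q^2 - 4*q + 16) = (q - 2)*(q + 4)*(q^2 - 2*q - 8) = (q - 4)*(q - 2)*(q + 4)*(q + 2)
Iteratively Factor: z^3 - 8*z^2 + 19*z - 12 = (z - 3)*(z^2 - 5*z + 4) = (z - 3)*(z - 1)*(z - 4)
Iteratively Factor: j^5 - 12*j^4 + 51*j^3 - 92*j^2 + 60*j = (j - 2)*(j^4 - 10*j^3 + 31*j^2 - 30*j) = (j - 2)^2*(j^3 - 8*j^2 + 15*j) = j*(j - 2)^2*(j^2 - 8*j + 15) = j*(j - 3)*(j - 2)^2*(j - 5)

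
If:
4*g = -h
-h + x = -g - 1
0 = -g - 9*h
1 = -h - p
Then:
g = 0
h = 0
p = -1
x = -1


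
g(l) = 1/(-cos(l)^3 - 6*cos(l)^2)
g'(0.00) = 0.00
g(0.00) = -0.14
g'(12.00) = 0.28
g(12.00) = -0.21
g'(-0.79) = 0.64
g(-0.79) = -0.30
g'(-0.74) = 0.52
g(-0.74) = -0.27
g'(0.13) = -0.04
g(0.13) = -0.15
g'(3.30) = -0.06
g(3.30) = -0.20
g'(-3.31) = 0.06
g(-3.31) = -0.21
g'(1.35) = -30.40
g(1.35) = -3.35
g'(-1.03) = 2.01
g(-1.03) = -0.58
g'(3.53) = -0.17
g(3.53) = -0.23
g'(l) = (-3*sin(l)*cos(l)^2 - 12*sin(l)*cos(l))/(-cos(l)^3 - 6*cos(l)^2)^2 = -3*(cos(l) + 4)*sin(l)/((cos(l) + 6)^2*cos(l)^3)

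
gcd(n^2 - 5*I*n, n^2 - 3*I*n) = n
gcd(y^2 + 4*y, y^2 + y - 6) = 1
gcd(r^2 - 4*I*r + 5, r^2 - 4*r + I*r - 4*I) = r + I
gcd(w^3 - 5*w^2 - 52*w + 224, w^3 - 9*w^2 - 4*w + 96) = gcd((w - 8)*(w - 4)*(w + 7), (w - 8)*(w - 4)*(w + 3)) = w^2 - 12*w + 32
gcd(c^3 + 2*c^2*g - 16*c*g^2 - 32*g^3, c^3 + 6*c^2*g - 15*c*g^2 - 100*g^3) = c - 4*g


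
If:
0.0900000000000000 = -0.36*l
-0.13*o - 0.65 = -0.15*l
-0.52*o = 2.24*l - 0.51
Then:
No Solution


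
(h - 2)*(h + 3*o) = h^2 + 3*h*o - 2*h - 6*o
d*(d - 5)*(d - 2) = d^3 - 7*d^2 + 10*d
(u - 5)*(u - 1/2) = u^2 - 11*u/2 + 5/2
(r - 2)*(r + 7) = r^2 + 5*r - 14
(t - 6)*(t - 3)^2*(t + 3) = t^4 - 9*t^3 + 9*t^2 + 81*t - 162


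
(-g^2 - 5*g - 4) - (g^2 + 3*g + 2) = -2*g^2 - 8*g - 6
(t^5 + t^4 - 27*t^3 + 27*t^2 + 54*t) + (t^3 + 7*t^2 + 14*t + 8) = t^5 + t^4 - 26*t^3 + 34*t^2 + 68*t + 8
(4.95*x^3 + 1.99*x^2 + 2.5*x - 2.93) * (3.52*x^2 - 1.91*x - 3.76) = 17.424*x^5 - 2.4497*x^4 - 13.6129*x^3 - 22.571*x^2 - 3.8037*x + 11.0168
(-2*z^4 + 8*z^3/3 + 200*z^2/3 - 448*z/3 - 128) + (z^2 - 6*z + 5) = -2*z^4 + 8*z^3/3 + 203*z^2/3 - 466*z/3 - 123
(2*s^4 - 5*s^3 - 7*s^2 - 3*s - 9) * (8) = 16*s^4 - 40*s^3 - 56*s^2 - 24*s - 72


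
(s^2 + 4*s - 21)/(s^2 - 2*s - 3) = (s + 7)/(s + 1)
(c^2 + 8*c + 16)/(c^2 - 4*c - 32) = (c + 4)/(c - 8)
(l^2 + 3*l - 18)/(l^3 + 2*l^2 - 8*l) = (l^2 + 3*l - 18)/(l*(l^2 + 2*l - 8))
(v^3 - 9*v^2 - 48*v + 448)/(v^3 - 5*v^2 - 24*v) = (v^2 - v - 56)/(v*(v + 3))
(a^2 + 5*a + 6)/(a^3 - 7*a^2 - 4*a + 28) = (a + 3)/(a^2 - 9*a + 14)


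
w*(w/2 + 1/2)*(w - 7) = w^3/2 - 3*w^2 - 7*w/2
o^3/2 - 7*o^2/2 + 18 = (o/2 + 1)*(o - 6)*(o - 3)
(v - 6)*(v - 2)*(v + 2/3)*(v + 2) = v^4 - 16*v^3/3 - 8*v^2 + 64*v/3 + 16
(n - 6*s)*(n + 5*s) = n^2 - n*s - 30*s^2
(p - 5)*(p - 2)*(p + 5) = p^3 - 2*p^2 - 25*p + 50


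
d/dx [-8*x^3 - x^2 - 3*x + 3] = -24*x^2 - 2*x - 3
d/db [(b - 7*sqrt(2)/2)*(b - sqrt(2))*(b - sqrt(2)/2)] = 3*b^2 - 10*sqrt(2)*b + 23/2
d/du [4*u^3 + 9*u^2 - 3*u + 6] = 12*u^2 + 18*u - 3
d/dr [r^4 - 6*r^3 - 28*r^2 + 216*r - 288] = 4*r^3 - 18*r^2 - 56*r + 216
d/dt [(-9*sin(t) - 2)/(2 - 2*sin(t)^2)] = (-4*sin(t) + 9*cos(t)^2 - 18)/(2*cos(t)^3)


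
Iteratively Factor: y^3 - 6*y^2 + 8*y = (y)*(y^2 - 6*y + 8) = y*(y - 2)*(y - 4)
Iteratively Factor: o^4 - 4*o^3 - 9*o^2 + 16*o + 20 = (o - 2)*(o^3 - 2*o^2 - 13*o - 10) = (o - 2)*(o + 1)*(o^2 - 3*o - 10) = (o - 5)*(o - 2)*(o + 1)*(o + 2)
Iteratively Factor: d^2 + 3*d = (d + 3)*(d)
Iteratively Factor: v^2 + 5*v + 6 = (v + 2)*(v + 3)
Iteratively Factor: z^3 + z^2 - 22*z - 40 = (z - 5)*(z^2 + 6*z + 8) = (z - 5)*(z + 2)*(z + 4)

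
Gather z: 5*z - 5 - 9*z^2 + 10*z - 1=-9*z^2 + 15*z - 6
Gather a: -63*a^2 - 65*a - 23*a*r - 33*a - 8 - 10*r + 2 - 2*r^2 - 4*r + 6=-63*a^2 + a*(-23*r - 98) - 2*r^2 - 14*r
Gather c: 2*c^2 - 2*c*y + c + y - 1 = 2*c^2 + c*(1 - 2*y) + y - 1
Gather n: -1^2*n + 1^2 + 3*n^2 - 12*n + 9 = 3*n^2 - 13*n + 10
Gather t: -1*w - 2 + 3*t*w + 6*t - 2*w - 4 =t*(3*w + 6) - 3*w - 6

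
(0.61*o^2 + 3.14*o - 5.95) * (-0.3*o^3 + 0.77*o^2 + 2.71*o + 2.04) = -0.183*o^5 - 0.4723*o^4 + 5.8559*o^3 + 5.1723*o^2 - 9.7189*o - 12.138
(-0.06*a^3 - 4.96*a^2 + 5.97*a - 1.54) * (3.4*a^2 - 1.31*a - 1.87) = -0.204*a^5 - 16.7854*a^4 + 26.9078*a^3 - 3.7815*a^2 - 9.1465*a + 2.8798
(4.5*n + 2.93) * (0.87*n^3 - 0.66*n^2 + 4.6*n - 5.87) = 3.915*n^4 - 0.4209*n^3 + 18.7662*n^2 - 12.937*n - 17.1991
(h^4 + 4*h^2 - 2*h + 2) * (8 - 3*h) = -3*h^5 + 8*h^4 - 12*h^3 + 38*h^2 - 22*h + 16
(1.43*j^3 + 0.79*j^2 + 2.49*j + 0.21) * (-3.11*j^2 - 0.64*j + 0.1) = -4.4473*j^5 - 3.3721*j^4 - 8.1065*j^3 - 2.1677*j^2 + 0.1146*j + 0.021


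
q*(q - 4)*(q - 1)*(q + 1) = q^4 - 4*q^3 - q^2 + 4*q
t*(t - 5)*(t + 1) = t^3 - 4*t^2 - 5*t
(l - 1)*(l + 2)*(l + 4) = l^3 + 5*l^2 + 2*l - 8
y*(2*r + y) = 2*r*y + y^2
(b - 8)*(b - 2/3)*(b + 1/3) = b^3 - 25*b^2/3 + 22*b/9 + 16/9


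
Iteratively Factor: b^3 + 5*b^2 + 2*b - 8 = (b - 1)*(b^2 + 6*b + 8) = (b - 1)*(b + 2)*(b + 4)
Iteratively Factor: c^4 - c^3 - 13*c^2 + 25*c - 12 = (c + 4)*(c^3 - 5*c^2 + 7*c - 3) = (c - 1)*(c + 4)*(c^2 - 4*c + 3) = (c - 1)^2*(c + 4)*(c - 3)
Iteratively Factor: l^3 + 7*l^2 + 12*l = (l + 4)*(l^2 + 3*l) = l*(l + 4)*(l + 3)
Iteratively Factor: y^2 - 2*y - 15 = (y + 3)*(y - 5)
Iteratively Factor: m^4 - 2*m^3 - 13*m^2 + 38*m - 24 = (m - 2)*(m^3 - 13*m + 12) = (m - 2)*(m - 1)*(m^2 + m - 12) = (m - 2)*(m - 1)*(m + 4)*(m - 3)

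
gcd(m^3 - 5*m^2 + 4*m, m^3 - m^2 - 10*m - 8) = m - 4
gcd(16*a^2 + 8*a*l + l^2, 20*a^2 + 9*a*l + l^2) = 4*a + l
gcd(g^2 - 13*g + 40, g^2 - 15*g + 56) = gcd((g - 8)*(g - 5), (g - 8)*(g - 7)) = g - 8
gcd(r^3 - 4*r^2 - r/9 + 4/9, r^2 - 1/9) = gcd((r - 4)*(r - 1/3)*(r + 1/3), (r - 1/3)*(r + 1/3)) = r^2 - 1/9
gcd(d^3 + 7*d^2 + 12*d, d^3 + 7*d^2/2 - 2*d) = d^2 + 4*d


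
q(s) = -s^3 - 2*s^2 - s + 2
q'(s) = -3*s^2 - 4*s - 1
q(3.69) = -79.17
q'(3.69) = -56.61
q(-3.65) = 27.63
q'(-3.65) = -26.37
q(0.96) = -1.69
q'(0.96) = -7.60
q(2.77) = -37.37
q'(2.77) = -35.10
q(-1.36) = 2.18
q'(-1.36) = -1.11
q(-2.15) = 4.84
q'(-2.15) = -6.27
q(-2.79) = 10.94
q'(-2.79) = -13.19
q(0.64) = 0.28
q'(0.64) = -4.79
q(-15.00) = 2942.00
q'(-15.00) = -616.00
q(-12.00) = 1454.00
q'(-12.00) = -385.00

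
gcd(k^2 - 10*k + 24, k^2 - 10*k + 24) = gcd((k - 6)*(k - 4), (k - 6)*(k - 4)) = k^2 - 10*k + 24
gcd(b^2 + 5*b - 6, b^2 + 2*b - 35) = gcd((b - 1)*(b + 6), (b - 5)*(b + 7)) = 1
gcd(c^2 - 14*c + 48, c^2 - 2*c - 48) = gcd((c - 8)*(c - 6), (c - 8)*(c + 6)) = c - 8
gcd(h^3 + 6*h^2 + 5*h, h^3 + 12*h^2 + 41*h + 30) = h^2 + 6*h + 5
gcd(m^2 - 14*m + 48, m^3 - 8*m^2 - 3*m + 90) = m - 6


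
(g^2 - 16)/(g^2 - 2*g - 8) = (g + 4)/(g + 2)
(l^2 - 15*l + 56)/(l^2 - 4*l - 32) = (l - 7)/(l + 4)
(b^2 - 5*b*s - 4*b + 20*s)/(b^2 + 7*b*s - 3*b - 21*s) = (b^2 - 5*b*s - 4*b + 20*s)/(b^2 + 7*b*s - 3*b - 21*s)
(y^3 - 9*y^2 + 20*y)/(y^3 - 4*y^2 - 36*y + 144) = y*(y - 5)/(y^2 - 36)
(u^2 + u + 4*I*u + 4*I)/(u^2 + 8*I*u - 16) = (u + 1)/(u + 4*I)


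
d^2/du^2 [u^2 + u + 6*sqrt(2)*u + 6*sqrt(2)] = 2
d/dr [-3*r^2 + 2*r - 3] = 2 - 6*r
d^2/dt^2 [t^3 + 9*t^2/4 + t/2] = 6*t + 9/2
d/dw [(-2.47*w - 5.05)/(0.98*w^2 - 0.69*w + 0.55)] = (2.4206*w^2 + 9.898*w - 4.843)/(0.9604*w^4 - 1.3524*w^3 + 1.5541*w^2 - 0.759*w + 0.3025)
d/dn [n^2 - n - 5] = 2*n - 1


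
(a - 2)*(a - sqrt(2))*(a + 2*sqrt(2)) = a^3 - 2*a^2 + sqrt(2)*a^2 - 4*a - 2*sqrt(2)*a + 8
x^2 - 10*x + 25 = (x - 5)^2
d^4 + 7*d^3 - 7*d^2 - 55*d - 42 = (d - 3)*(d + 1)*(d + 2)*(d + 7)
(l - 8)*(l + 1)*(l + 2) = l^3 - 5*l^2 - 22*l - 16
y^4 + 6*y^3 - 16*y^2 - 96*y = y*(y - 4)*(y + 4)*(y + 6)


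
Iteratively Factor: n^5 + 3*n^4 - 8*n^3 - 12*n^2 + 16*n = (n - 2)*(n^4 + 5*n^3 + 2*n^2 - 8*n) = (n - 2)*(n - 1)*(n^3 + 6*n^2 + 8*n) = (n - 2)*(n - 1)*(n + 2)*(n^2 + 4*n) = n*(n - 2)*(n - 1)*(n + 2)*(n + 4)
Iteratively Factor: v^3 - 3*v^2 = (v)*(v^2 - 3*v) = v*(v - 3)*(v)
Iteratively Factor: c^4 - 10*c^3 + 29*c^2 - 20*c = (c - 1)*(c^3 - 9*c^2 + 20*c) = (c - 5)*(c - 1)*(c^2 - 4*c) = (c - 5)*(c - 4)*(c - 1)*(c)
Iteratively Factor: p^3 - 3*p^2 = (p)*(p^2 - 3*p) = p*(p - 3)*(p)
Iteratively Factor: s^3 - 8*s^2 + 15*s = (s - 3)*(s^2 - 5*s) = s*(s - 3)*(s - 5)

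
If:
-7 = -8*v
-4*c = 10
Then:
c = -5/2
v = 7/8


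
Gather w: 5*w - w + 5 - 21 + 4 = 4*w - 12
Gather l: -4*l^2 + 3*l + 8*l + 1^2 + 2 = -4*l^2 + 11*l + 3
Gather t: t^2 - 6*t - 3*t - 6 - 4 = t^2 - 9*t - 10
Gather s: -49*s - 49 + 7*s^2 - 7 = 7*s^2 - 49*s - 56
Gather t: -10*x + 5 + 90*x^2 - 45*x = 90*x^2 - 55*x + 5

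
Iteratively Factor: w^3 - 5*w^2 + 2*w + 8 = (w - 2)*(w^2 - 3*w - 4) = (w - 4)*(w - 2)*(w + 1)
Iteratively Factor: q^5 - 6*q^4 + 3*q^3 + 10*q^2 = (q - 5)*(q^4 - q^3 - 2*q^2) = (q - 5)*(q - 2)*(q^3 + q^2) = q*(q - 5)*(q - 2)*(q^2 + q) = q*(q - 5)*(q - 2)*(q + 1)*(q)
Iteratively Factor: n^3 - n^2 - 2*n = (n + 1)*(n^2 - 2*n) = n*(n + 1)*(n - 2)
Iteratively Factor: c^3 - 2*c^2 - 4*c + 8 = (c - 2)*(c^2 - 4) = (c - 2)^2*(c + 2)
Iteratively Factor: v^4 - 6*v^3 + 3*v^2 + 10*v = (v - 5)*(v^3 - v^2 - 2*v) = v*(v - 5)*(v^2 - v - 2) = v*(v - 5)*(v - 2)*(v + 1)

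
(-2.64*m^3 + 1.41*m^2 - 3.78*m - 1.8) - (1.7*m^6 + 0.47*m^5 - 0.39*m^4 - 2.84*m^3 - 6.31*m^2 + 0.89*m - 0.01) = -1.7*m^6 - 0.47*m^5 + 0.39*m^4 + 0.2*m^3 + 7.72*m^2 - 4.67*m - 1.79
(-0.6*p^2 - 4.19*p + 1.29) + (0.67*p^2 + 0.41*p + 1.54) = 0.0700000000000001*p^2 - 3.78*p + 2.83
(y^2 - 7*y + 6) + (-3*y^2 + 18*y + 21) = -2*y^2 + 11*y + 27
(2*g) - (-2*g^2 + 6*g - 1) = 2*g^2 - 4*g + 1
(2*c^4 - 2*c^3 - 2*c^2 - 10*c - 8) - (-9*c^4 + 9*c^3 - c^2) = 11*c^4 - 11*c^3 - c^2 - 10*c - 8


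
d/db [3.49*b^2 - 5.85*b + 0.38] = 6.98*b - 5.85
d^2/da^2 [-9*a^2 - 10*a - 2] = -18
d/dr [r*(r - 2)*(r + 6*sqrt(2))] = 3*r^2 - 4*r + 12*sqrt(2)*r - 12*sqrt(2)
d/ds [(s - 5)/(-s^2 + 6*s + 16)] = (-s^2 + 6*s + 2*(s - 5)*(s - 3) + 16)/(-s^2 + 6*s + 16)^2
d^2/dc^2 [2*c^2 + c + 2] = 4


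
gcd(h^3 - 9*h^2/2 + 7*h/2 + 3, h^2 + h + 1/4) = h + 1/2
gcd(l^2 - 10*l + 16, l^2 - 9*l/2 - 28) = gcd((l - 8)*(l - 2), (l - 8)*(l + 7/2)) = l - 8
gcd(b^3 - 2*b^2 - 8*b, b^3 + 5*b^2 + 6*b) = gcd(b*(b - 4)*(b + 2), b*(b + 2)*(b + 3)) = b^2 + 2*b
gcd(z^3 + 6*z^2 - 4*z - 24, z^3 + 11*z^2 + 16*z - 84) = z^2 + 4*z - 12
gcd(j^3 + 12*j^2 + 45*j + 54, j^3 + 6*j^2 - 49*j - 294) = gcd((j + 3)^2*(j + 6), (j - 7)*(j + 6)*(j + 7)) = j + 6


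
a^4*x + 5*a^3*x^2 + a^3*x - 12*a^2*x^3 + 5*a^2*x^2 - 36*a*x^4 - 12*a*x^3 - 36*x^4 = (a - 3*x)*(a + 2*x)*(a + 6*x)*(a*x + x)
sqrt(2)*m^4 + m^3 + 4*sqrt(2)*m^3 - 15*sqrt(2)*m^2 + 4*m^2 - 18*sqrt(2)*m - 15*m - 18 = (m - 3)*(m + 6)*(m + sqrt(2)/2)*(sqrt(2)*m + sqrt(2))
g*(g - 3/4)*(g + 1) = g^3 + g^2/4 - 3*g/4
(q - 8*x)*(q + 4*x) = q^2 - 4*q*x - 32*x^2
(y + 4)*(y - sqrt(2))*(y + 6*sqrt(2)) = y^3 + 4*y^2 + 5*sqrt(2)*y^2 - 12*y + 20*sqrt(2)*y - 48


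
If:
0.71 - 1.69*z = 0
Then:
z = 0.42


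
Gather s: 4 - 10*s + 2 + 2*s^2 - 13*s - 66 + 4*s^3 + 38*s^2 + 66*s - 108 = 4*s^3 + 40*s^2 + 43*s - 168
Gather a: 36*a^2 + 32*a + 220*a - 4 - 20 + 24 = 36*a^2 + 252*a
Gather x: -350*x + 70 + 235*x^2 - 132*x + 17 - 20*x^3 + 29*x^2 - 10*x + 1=-20*x^3 + 264*x^2 - 492*x + 88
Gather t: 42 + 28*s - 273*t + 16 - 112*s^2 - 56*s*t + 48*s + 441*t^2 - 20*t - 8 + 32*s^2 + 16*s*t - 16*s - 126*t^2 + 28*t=-80*s^2 + 60*s + 315*t^2 + t*(-40*s - 265) + 50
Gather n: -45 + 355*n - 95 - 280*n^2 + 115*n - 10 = -280*n^2 + 470*n - 150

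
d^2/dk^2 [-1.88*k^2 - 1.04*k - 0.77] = -3.76000000000000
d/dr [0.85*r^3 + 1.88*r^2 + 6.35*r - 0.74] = 2.55*r^2 + 3.76*r + 6.35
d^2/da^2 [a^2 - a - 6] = 2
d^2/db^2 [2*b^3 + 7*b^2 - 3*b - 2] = 12*b + 14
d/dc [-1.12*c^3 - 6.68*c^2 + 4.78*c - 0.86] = -3.36*c^2 - 13.36*c + 4.78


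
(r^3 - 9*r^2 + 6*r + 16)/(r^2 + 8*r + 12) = (r^3 - 9*r^2 + 6*r + 16)/(r^2 + 8*r + 12)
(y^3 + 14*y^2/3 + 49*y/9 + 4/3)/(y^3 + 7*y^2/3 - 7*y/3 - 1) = (y + 4/3)/(y - 1)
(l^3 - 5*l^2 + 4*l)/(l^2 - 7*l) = (l^2 - 5*l + 4)/(l - 7)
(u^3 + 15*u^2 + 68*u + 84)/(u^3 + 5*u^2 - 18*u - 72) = (u^2 + 9*u + 14)/(u^2 - u - 12)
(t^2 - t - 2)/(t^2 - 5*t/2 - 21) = 2*(-t^2 + t + 2)/(-2*t^2 + 5*t + 42)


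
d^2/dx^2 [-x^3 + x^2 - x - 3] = 2 - 6*x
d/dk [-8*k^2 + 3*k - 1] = 3 - 16*k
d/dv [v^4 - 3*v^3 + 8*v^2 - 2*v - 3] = 4*v^3 - 9*v^2 + 16*v - 2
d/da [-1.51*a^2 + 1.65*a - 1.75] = 1.65 - 3.02*a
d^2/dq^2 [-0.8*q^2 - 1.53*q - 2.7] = -1.60000000000000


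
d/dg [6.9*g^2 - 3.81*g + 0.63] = 13.8*g - 3.81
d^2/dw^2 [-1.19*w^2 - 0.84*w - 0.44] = -2.38000000000000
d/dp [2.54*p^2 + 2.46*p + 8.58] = 5.08*p + 2.46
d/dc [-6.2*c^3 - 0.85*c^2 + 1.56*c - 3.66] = -18.6*c^2 - 1.7*c + 1.56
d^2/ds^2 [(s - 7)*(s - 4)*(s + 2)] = 6*s - 18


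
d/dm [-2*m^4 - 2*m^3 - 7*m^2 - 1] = 2*m*(-4*m^2 - 3*m - 7)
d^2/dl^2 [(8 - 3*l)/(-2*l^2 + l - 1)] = 2*((19 - 18*l)*(2*l^2 - l + 1) + (3*l - 8)*(4*l - 1)^2)/(2*l^2 - l + 1)^3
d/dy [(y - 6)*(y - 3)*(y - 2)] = 3*y^2 - 22*y + 36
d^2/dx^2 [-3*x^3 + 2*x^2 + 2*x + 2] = 4 - 18*x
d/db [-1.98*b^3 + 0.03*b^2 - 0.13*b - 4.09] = -5.94*b^2 + 0.06*b - 0.13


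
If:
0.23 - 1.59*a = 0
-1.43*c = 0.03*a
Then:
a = 0.14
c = -0.00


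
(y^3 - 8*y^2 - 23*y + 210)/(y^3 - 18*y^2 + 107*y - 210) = (y + 5)/(y - 5)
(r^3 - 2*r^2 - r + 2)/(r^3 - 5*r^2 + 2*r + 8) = (r - 1)/(r - 4)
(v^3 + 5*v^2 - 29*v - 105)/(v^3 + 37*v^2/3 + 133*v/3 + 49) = 3*(v - 5)/(3*v + 7)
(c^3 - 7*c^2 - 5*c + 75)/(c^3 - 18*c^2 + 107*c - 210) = (c^2 - 2*c - 15)/(c^2 - 13*c + 42)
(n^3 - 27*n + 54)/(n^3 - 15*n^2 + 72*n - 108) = (n^2 + 3*n - 18)/(n^2 - 12*n + 36)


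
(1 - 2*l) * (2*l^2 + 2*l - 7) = -4*l^3 - 2*l^2 + 16*l - 7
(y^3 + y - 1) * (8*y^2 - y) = 8*y^5 - y^4 + 8*y^3 - 9*y^2 + y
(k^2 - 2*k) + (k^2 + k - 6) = 2*k^2 - k - 6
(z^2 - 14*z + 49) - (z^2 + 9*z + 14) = 35 - 23*z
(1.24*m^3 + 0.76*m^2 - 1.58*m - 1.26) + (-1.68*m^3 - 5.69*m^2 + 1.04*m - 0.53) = -0.44*m^3 - 4.93*m^2 - 0.54*m - 1.79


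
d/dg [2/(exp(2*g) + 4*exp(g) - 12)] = 4*(-exp(g) - 2)*exp(g)/(exp(2*g) + 4*exp(g) - 12)^2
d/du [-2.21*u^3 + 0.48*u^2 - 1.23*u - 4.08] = -6.63*u^2 + 0.96*u - 1.23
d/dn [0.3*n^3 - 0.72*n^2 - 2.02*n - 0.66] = 0.9*n^2 - 1.44*n - 2.02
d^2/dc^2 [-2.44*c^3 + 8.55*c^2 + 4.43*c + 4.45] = 17.1 - 14.64*c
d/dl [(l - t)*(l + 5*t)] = 2*l + 4*t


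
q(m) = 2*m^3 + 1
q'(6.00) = 216.00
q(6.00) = 433.00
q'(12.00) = 864.00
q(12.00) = 3457.00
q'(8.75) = 459.38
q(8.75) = 1340.84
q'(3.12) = 58.41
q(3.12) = 61.74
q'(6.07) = 221.07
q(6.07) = 448.30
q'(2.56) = 39.32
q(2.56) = 34.55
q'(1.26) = 9.53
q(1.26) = 5.00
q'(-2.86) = 49.08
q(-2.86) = -45.79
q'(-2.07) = 25.71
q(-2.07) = -16.74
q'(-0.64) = 2.46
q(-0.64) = 0.48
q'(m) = 6*m^2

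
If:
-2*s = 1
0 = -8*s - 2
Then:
No Solution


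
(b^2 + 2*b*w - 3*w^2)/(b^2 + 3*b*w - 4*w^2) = (b + 3*w)/(b + 4*w)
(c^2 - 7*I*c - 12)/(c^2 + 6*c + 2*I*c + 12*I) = (c^2 - 7*I*c - 12)/(c^2 + 2*c*(3 + I) + 12*I)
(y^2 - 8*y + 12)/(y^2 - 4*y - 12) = (y - 2)/(y + 2)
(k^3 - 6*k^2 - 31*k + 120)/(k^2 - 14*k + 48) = (k^2 + 2*k - 15)/(k - 6)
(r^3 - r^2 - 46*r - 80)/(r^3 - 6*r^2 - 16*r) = (r + 5)/r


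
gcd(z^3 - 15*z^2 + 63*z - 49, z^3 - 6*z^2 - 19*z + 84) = z - 7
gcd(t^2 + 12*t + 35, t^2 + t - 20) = t + 5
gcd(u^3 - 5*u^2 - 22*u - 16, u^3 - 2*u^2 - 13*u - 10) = u^2 + 3*u + 2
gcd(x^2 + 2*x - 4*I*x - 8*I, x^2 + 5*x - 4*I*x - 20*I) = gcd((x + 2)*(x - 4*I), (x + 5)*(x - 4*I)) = x - 4*I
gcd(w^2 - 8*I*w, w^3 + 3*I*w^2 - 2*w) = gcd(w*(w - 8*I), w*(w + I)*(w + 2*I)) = w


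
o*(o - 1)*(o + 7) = o^3 + 6*o^2 - 7*o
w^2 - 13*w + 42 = (w - 7)*(w - 6)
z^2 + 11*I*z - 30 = (z + 5*I)*(z + 6*I)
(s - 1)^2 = s^2 - 2*s + 1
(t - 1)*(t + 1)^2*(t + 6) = t^4 + 7*t^3 + 5*t^2 - 7*t - 6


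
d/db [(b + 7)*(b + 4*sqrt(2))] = 2*b + 4*sqrt(2) + 7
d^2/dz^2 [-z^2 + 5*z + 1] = -2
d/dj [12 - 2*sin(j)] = -2*cos(j)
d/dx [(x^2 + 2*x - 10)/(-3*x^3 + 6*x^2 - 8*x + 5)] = (3*x^4 + 12*x^3 - 110*x^2 + 130*x - 70)/(9*x^6 - 36*x^5 + 84*x^4 - 126*x^3 + 124*x^2 - 80*x + 25)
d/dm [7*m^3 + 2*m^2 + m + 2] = 21*m^2 + 4*m + 1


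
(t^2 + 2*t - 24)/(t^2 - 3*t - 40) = (-t^2 - 2*t + 24)/(-t^2 + 3*t + 40)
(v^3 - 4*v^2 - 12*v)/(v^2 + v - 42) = v*(v + 2)/(v + 7)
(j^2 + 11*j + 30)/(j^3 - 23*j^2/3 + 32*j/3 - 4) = 3*(j^2 + 11*j + 30)/(3*j^3 - 23*j^2 + 32*j - 12)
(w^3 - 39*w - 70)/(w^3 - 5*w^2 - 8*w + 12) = (w^2 - 2*w - 35)/(w^2 - 7*w + 6)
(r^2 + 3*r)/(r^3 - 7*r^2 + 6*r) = (r + 3)/(r^2 - 7*r + 6)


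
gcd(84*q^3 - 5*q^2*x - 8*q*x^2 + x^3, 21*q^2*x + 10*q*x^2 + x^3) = 3*q + x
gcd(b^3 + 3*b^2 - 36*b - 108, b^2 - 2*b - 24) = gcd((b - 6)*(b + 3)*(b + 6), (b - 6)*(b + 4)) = b - 6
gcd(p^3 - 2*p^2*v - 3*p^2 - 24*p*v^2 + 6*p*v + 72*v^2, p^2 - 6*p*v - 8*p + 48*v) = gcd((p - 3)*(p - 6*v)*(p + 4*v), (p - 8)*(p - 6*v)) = p - 6*v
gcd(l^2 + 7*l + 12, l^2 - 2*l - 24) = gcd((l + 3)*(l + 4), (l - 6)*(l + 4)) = l + 4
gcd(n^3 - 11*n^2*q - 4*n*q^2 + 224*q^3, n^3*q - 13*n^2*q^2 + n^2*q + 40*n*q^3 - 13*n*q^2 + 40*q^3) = -n + 8*q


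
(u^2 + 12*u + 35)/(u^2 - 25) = (u + 7)/(u - 5)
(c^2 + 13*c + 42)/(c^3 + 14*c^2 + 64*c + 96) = (c + 7)/(c^2 + 8*c + 16)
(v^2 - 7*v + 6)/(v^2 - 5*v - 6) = (v - 1)/(v + 1)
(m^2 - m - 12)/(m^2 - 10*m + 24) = (m + 3)/(m - 6)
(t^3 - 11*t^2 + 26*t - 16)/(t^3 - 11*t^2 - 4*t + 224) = (t^2 - 3*t + 2)/(t^2 - 3*t - 28)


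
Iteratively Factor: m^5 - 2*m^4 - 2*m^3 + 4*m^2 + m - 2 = (m - 1)*(m^4 - m^3 - 3*m^2 + m + 2) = (m - 1)^2*(m^3 - 3*m - 2) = (m - 1)^2*(m + 1)*(m^2 - m - 2) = (m - 2)*(m - 1)^2*(m + 1)*(m + 1)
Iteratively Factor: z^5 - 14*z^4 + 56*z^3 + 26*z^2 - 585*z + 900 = (z - 3)*(z^4 - 11*z^3 + 23*z^2 + 95*z - 300) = (z - 4)*(z - 3)*(z^3 - 7*z^2 - 5*z + 75) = (z - 5)*(z - 4)*(z - 3)*(z^2 - 2*z - 15) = (z - 5)*(z - 4)*(z - 3)*(z + 3)*(z - 5)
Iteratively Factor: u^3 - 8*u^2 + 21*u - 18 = (u - 3)*(u^2 - 5*u + 6) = (u - 3)^2*(u - 2)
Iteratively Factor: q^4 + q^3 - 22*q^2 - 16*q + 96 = (q - 2)*(q^3 + 3*q^2 - 16*q - 48) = (q - 2)*(q + 3)*(q^2 - 16) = (q - 2)*(q + 3)*(q + 4)*(q - 4)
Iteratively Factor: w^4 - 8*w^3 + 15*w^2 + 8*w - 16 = (w + 1)*(w^3 - 9*w^2 + 24*w - 16) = (w - 4)*(w + 1)*(w^2 - 5*w + 4) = (w - 4)^2*(w + 1)*(w - 1)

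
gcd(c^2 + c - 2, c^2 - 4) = c + 2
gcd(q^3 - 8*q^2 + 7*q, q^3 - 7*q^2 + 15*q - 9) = q - 1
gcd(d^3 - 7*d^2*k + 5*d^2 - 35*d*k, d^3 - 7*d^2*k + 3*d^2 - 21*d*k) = d^2 - 7*d*k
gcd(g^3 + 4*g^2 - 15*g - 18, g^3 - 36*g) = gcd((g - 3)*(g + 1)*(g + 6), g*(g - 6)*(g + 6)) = g + 6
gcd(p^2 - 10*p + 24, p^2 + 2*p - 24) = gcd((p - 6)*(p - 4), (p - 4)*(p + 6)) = p - 4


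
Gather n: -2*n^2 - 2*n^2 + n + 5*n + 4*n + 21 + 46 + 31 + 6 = -4*n^2 + 10*n + 104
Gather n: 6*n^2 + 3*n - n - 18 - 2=6*n^2 + 2*n - 20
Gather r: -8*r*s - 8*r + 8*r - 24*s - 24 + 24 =-8*r*s - 24*s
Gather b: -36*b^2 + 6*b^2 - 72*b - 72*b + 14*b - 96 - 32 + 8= -30*b^2 - 130*b - 120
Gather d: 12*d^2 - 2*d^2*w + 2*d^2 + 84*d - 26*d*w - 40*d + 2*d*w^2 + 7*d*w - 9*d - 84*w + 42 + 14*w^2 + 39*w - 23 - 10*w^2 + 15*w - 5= d^2*(14 - 2*w) + d*(2*w^2 - 19*w + 35) + 4*w^2 - 30*w + 14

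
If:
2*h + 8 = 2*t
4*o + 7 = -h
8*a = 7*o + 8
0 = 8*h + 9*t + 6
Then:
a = 5/544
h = -42/17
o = -77/68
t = 26/17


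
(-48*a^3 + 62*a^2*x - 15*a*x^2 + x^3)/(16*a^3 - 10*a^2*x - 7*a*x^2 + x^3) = (-6*a + x)/(2*a + x)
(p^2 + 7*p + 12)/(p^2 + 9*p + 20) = (p + 3)/(p + 5)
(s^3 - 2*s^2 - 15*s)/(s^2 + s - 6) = s*(s - 5)/(s - 2)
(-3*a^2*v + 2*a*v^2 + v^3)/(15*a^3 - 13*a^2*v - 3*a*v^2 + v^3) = v/(-5*a + v)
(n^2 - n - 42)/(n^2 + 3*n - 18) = (n - 7)/(n - 3)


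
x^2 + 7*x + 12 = (x + 3)*(x + 4)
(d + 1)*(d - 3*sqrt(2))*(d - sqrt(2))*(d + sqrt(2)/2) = d^4 - 7*sqrt(2)*d^3/2 + d^3 - 7*sqrt(2)*d^2/2 + 2*d^2 + 2*d + 3*sqrt(2)*d + 3*sqrt(2)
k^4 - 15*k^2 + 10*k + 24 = (k - 3)*(k - 2)*(k + 1)*(k + 4)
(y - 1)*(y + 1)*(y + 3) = y^3 + 3*y^2 - y - 3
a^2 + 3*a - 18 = (a - 3)*(a + 6)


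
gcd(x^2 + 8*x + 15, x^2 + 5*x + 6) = x + 3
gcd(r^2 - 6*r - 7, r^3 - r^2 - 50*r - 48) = r + 1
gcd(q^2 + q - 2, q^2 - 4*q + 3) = q - 1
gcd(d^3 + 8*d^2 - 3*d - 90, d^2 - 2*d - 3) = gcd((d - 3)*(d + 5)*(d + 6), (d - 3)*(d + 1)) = d - 3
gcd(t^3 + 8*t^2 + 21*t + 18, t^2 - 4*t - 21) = t + 3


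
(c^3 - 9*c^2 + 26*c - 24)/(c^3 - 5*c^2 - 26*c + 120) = (c^2 - 5*c + 6)/(c^2 - c - 30)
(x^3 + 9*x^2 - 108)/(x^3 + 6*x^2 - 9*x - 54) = (x + 6)/(x + 3)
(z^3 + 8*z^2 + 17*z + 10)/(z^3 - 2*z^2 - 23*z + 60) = (z^2 + 3*z + 2)/(z^2 - 7*z + 12)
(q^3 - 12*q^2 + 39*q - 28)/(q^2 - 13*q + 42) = (q^2 - 5*q + 4)/(q - 6)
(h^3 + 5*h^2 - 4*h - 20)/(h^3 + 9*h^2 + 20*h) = (h^2 - 4)/(h*(h + 4))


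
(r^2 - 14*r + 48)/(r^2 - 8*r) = (r - 6)/r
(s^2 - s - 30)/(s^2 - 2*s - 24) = (s + 5)/(s + 4)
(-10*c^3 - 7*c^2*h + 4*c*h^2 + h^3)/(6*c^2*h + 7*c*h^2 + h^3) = (-10*c^2 + 3*c*h + h^2)/(h*(6*c + h))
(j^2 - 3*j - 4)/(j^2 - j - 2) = (j - 4)/(j - 2)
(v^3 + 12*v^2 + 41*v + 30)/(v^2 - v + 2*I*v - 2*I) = (v^3 + 12*v^2 + 41*v + 30)/(v^2 - v + 2*I*v - 2*I)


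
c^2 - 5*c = c*(c - 5)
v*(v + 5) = v^2 + 5*v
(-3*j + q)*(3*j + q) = -9*j^2 + q^2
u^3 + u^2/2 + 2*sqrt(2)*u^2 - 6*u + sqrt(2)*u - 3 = (u + 1/2)*(u - sqrt(2))*(u + 3*sqrt(2))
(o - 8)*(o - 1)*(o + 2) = o^3 - 7*o^2 - 10*o + 16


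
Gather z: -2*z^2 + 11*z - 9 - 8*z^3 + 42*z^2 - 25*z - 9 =-8*z^3 + 40*z^2 - 14*z - 18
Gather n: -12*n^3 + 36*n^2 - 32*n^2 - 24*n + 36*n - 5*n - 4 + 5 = -12*n^3 + 4*n^2 + 7*n + 1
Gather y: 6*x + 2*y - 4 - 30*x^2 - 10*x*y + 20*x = -30*x^2 + 26*x + y*(2 - 10*x) - 4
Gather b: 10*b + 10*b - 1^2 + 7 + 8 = 20*b + 14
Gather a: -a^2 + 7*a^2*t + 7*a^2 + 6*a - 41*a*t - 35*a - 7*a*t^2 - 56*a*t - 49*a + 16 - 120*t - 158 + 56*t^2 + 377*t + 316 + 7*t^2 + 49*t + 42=a^2*(7*t + 6) + a*(-7*t^2 - 97*t - 78) + 63*t^2 + 306*t + 216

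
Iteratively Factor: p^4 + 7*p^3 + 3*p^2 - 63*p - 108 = (p - 3)*(p^3 + 10*p^2 + 33*p + 36) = (p - 3)*(p + 3)*(p^2 + 7*p + 12) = (p - 3)*(p + 3)*(p + 4)*(p + 3)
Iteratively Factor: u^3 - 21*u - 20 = (u - 5)*(u^2 + 5*u + 4) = (u - 5)*(u + 4)*(u + 1)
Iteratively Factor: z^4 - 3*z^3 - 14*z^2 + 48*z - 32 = (z + 4)*(z^3 - 7*z^2 + 14*z - 8) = (z - 1)*(z + 4)*(z^2 - 6*z + 8) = (z - 4)*(z - 1)*(z + 4)*(z - 2)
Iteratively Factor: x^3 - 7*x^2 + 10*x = (x)*(x^2 - 7*x + 10) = x*(x - 5)*(x - 2)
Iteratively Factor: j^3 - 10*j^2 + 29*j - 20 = (j - 1)*(j^2 - 9*j + 20) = (j - 5)*(j - 1)*(j - 4)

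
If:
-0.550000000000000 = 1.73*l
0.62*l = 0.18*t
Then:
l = -0.32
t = -1.10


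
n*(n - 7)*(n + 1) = n^3 - 6*n^2 - 7*n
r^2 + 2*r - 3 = (r - 1)*(r + 3)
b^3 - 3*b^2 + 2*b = b*(b - 2)*(b - 1)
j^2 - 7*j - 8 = (j - 8)*(j + 1)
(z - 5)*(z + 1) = z^2 - 4*z - 5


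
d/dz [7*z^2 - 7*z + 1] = 14*z - 7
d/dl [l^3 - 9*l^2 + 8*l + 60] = 3*l^2 - 18*l + 8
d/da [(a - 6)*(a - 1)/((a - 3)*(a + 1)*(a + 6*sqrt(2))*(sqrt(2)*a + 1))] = (-sqrt(2)*(a - 6)*(a - 3)*(a - 1)*(a + 1)*(a + 6*sqrt(2)) - (a - 6)*(a - 3)*(a - 1)*(a + 1)*(sqrt(2)*a + 1) - (a - 6)*(a - 3)*(a - 1)*(a + 6*sqrt(2))*(sqrt(2)*a + 1) - (a - 6)*(a - 1)*(a + 1)*(a + 6*sqrt(2))*(sqrt(2)*a + 1) + (a - 3)*(a + 1)*(a + 6*sqrt(2))*(2*a - 7)*(sqrt(2)*a + 1))/((a - 3)^2*(a + 1)^2*(a + 6*sqrt(2))^2*(sqrt(2)*a + 1)^2)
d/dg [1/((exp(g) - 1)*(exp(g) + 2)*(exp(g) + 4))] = -((exp(g) - 1)*(exp(g) + 2) + (exp(g) - 1)*(exp(g) + 4) + (exp(g) + 2)*(exp(g) + 4))/(4*(exp(g) + 2)^2*(exp(g) + 4)^2*sinh(g/2)^2)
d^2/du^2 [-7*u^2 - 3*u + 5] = -14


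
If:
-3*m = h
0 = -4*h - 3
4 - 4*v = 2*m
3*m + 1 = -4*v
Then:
No Solution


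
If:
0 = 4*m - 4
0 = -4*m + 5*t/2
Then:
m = 1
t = 8/5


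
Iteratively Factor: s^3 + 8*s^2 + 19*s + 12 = (s + 3)*(s^2 + 5*s + 4) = (s + 1)*(s + 3)*(s + 4)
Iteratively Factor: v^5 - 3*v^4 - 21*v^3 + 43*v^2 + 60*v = (v - 5)*(v^4 + 2*v^3 - 11*v^2 - 12*v) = (v - 5)*(v - 3)*(v^3 + 5*v^2 + 4*v) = v*(v - 5)*(v - 3)*(v^2 + 5*v + 4) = v*(v - 5)*(v - 3)*(v + 1)*(v + 4)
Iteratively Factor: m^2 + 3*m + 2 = (m + 2)*(m + 1)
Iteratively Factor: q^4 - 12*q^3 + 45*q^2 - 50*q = (q)*(q^3 - 12*q^2 + 45*q - 50) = q*(q - 5)*(q^2 - 7*q + 10) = q*(q - 5)^2*(q - 2)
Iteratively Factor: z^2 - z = (z - 1)*(z)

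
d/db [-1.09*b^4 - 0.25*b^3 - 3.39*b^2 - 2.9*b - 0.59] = -4.36*b^3 - 0.75*b^2 - 6.78*b - 2.9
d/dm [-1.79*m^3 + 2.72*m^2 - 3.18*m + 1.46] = -5.37*m^2 + 5.44*m - 3.18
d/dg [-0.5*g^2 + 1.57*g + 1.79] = 1.57 - 1.0*g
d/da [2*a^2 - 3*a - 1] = 4*a - 3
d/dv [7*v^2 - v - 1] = 14*v - 1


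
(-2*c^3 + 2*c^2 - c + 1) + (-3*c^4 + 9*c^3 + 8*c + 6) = -3*c^4 + 7*c^3 + 2*c^2 + 7*c + 7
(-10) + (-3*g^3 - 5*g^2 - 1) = -3*g^3 - 5*g^2 - 11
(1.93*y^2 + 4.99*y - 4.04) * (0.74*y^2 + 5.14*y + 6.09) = 1.4282*y^4 + 13.6128*y^3 + 34.4127*y^2 + 9.6235*y - 24.6036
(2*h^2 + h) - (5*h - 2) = 2*h^2 - 4*h + 2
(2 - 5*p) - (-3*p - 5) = 7 - 2*p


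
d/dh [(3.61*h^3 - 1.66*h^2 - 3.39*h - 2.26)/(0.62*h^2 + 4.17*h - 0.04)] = (2.2382*h^4 + 30.1074*h^3 - 5.2536*h^2 + 2.9352*h + 9.5598)/(0.3844*h^4 + 5.1708*h^3 + 17.3393*h^2 - 0.3336*h + 0.0016)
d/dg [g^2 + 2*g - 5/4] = 2*g + 2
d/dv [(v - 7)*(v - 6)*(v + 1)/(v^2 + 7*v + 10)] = (v^4 + 14*v^3 - 83*v^2 - 324*v - 4)/(v^4 + 14*v^3 + 69*v^2 + 140*v + 100)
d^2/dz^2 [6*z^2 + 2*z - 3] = 12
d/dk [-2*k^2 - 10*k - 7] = -4*k - 10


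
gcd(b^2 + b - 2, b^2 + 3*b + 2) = b + 2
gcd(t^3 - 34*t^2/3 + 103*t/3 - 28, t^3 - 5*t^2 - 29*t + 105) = t^2 - 10*t + 21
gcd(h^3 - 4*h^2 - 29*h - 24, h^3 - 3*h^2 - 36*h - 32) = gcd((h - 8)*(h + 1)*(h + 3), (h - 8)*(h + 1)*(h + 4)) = h^2 - 7*h - 8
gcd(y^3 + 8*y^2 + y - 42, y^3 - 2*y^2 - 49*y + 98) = y^2 + 5*y - 14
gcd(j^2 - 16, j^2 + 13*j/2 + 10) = j + 4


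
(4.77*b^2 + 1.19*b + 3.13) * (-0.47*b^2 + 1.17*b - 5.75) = -2.2419*b^4 + 5.0216*b^3 - 27.5063*b^2 - 3.1804*b - 17.9975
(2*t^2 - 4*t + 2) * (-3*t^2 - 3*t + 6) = -6*t^4 + 6*t^3 + 18*t^2 - 30*t + 12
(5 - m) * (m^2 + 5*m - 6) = -m^3 + 31*m - 30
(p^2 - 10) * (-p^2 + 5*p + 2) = -p^4 + 5*p^3 + 12*p^2 - 50*p - 20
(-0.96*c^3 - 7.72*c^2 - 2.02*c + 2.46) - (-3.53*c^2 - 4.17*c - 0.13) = -0.96*c^3 - 4.19*c^2 + 2.15*c + 2.59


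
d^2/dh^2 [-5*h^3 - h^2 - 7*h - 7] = -30*h - 2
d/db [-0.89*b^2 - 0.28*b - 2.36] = -1.78*b - 0.28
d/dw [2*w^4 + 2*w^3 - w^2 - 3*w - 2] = 8*w^3 + 6*w^2 - 2*w - 3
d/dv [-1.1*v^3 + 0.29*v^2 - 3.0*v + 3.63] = -3.3*v^2 + 0.58*v - 3.0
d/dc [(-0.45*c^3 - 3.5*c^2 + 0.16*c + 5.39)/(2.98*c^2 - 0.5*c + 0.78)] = (-1.341*c^4 + 0.449999999999999*c^3 + 0.2202*c^2 - 37.5844*c + 2.8198)/(8.8804*c^4 - 2.98*c^3 + 4.8988*c^2 - 0.78*c + 0.6084)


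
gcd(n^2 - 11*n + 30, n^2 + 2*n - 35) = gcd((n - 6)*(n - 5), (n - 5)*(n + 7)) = n - 5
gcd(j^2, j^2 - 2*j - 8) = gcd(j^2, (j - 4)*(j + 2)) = 1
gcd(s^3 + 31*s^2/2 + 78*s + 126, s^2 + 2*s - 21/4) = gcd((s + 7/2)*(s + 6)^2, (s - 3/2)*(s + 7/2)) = s + 7/2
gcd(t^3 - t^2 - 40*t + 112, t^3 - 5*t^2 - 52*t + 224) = t^2 + 3*t - 28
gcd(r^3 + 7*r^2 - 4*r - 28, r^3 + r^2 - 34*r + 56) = r^2 + 5*r - 14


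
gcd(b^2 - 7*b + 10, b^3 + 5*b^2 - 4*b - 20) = b - 2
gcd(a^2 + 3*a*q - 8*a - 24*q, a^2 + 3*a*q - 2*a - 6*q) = a + 3*q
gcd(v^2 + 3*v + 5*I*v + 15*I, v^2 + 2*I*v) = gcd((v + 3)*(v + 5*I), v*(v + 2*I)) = 1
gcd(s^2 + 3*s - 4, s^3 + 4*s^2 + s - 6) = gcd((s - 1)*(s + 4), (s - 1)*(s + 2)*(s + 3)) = s - 1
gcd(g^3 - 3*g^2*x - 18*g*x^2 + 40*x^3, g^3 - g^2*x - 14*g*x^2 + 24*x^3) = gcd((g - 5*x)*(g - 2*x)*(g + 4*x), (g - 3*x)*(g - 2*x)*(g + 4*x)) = -g^2 - 2*g*x + 8*x^2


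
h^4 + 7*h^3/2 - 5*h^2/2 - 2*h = h*(h - 1)*(h + 1/2)*(h + 4)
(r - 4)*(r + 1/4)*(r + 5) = r^3 + 5*r^2/4 - 79*r/4 - 5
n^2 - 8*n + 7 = (n - 7)*(n - 1)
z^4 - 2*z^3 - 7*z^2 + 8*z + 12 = (z - 3)*(z - 2)*(z + 1)*(z + 2)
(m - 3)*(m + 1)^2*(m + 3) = m^4 + 2*m^3 - 8*m^2 - 18*m - 9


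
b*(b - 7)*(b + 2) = b^3 - 5*b^2 - 14*b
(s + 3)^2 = s^2 + 6*s + 9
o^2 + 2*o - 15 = (o - 3)*(o + 5)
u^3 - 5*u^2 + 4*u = u*(u - 4)*(u - 1)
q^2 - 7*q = q*(q - 7)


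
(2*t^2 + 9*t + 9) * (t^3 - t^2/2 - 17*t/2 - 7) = 2*t^5 + 8*t^4 - 25*t^3/2 - 95*t^2 - 279*t/2 - 63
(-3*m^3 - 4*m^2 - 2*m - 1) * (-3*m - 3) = 9*m^4 + 21*m^3 + 18*m^2 + 9*m + 3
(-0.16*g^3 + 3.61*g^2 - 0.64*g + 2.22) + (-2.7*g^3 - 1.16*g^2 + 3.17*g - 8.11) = -2.86*g^3 + 2.45*g^2 + 2.53*g - 5.89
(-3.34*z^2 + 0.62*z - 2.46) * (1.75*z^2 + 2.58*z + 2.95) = -5.845*z^4 - 7.5322*z^3 - 12.5584*z^2 - 4.5178*z - 7.257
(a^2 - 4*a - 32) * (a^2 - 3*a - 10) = a^4 - 7*a^3 - 30*a^2 + 136*a + 320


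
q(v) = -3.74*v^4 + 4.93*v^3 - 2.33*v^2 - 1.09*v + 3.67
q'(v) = -14.96*v^3 + 14.79*v^2 - 4.66*v - 1.09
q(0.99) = 1.50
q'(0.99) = -5.72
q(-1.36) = -24.35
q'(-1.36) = 70.23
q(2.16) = -41.28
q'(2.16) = -92.91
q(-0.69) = 0.85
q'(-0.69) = 14.08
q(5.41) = -2493.57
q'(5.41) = -1962.20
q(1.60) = -8.36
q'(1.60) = -31.96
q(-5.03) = -3071.31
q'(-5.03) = 2300.41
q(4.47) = -1100.58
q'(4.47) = -1062.55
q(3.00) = -190.40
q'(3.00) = -285.88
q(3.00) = -190.40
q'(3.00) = -285.88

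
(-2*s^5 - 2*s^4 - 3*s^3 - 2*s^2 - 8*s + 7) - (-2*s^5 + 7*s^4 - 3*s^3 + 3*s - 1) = -9*s^4 - 2*s^2 - 11*s + 8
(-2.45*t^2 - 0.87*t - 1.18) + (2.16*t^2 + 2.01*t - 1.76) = -0.29*t^2 + 1.14*t - 2.94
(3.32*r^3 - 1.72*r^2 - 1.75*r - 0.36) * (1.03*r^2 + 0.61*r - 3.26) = 3.4196*r^5 + 0.2536*r^4 - 13.6749*r^3 + 4.1689*r^2 + 5.4854*r + 1.1736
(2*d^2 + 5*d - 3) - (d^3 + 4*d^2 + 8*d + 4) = -d^3 - 2*d^2 - 3*d - 7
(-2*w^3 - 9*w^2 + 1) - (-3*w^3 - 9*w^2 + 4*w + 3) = w^3 - 4*w - 2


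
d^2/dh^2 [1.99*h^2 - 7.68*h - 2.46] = 3.98000000000000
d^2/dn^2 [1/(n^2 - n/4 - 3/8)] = 64*(16*n^2 - 4*n - (8*n - 1)^2 - 6)/(-8*n^2 + 2*n + 3)^3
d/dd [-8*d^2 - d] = -16*d - 1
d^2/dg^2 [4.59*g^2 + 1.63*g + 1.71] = 9.18000000000000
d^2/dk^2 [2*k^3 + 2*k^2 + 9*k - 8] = 12*k + 4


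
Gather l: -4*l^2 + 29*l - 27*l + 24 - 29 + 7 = -4*l^2 + 2*l + 2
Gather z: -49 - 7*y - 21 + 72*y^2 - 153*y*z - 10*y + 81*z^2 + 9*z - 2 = 72*y^2 - 17*y + 81*z^2 + z*(9 - 153*y) - 72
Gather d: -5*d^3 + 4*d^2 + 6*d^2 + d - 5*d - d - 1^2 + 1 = -5*d^3 + 10*d^2 - 5*d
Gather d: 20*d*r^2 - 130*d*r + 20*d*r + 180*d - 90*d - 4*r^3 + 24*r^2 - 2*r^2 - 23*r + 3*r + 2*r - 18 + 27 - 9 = d*(20*r^2 - 110*r + 90) - 4*r^3 + 22*r^2 - 18*r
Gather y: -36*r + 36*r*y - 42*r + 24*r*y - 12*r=60*r*y - 90*r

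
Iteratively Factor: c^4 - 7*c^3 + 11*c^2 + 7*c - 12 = (c + 1)*(c^3 - 8*c^2 + 19*c - 12) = (c - 1)*(c + 1)*(c^2 - 7*c + 12) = (c - 3)*(c - 1)*(c + 1)*(c - 4)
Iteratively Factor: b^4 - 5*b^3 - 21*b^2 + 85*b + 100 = (b + 4)*(b^3 - 9*b^2 + 15*b + 25) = (b - 5)*(b + 4)*(b^2 - 4*b - 5) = (b - 5)*(b + 1)*(b + 4)*(b - 5)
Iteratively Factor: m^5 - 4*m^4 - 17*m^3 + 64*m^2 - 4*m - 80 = (m - 2)*(m^4 - 2*m^3 - 21*m^2 + 22*m + 40) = (m - 2)*(m + 4)*(m^3 - 6*m^2 + 3*m + 10) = (m - 2)*(m + 1)*(m + 4)*(m^2 - 7*m + 10) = (m - 5)*(m - 2)*(m + 1)*(m + 4)*(m - 2)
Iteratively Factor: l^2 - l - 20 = (l + 4)*(l - 5)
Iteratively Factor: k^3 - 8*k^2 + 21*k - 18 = (k - 2)*(k^2 - 6*k + 9) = (k - 3)*(k - 2)*(k - 3)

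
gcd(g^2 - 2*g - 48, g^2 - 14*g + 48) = g - 8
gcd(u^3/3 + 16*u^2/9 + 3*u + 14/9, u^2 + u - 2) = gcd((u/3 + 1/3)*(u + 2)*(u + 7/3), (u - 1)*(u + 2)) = u + 2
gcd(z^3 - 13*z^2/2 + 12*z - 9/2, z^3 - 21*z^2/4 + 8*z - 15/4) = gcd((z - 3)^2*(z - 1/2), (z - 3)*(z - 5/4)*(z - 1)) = z - 3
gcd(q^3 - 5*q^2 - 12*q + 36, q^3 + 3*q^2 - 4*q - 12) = q^2 + q - 6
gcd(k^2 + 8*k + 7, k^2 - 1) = k + 1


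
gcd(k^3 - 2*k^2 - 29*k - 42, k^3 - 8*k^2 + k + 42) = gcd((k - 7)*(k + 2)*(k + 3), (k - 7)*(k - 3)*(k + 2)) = k^2 - 5*k - 14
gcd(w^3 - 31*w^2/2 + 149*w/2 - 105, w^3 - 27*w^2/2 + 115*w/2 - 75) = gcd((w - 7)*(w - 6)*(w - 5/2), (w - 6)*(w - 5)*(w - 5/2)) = w^2 - 17*w/2 + 15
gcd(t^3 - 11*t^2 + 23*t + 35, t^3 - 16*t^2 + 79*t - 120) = t - 5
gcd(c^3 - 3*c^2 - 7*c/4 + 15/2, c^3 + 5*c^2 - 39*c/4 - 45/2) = c^2 - c - 15/4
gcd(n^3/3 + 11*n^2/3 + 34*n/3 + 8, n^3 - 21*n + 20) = 1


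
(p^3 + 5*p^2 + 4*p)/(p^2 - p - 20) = p*(p + 1)/(p - 5)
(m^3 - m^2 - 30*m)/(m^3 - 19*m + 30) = m*(m - 6)/(m^2 - 5*m + 6)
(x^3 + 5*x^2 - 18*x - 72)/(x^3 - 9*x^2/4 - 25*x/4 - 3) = 4*(x^2 + 9*x + 18)/(4*x^2 + 7*x + 3)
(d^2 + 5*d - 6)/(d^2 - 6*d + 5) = (d + 6)/(d - 5)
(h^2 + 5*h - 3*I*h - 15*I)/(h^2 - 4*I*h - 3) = (h + 5)/(h - I)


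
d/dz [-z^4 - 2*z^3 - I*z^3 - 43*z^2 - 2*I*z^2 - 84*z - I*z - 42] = -4*z^3 - 3*z^2*(2 + I) - 2*z*(43 + 2*I) - 84 - I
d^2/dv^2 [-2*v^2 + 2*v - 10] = -4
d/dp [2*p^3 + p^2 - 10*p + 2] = 6*p^2 + 2*p - 10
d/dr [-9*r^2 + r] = 1 - 18*r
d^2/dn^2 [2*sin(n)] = -2*sin(n)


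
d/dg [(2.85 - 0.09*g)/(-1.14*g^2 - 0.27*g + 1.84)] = (-0.1026*g^2 + 6.498*g + 0.6039)/(1.2996*g^4 + 0.6156*g^3 - 4.1223*g^2 - 0.9936*g + 3.3856)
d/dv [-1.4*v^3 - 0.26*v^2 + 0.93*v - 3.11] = -4.2*v^2 - 0.52*v + 0.93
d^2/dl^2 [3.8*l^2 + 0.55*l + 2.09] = 7.60000000000000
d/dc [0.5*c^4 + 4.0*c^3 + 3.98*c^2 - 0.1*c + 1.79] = 2.0*c^3 + 12.0*c^2 + 7.96*c - 0.1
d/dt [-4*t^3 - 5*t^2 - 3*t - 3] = -12*t^2 - 10*t - 3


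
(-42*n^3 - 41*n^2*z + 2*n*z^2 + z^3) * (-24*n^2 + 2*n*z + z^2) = 1008*n^5 + 900*n^4*z - 172*n^3*z^2 - 61*n^2*z^3 + 4*n*z^4 + z^5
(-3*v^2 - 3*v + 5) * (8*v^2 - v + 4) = -24*v^4 - 21*v^3 + 31*v^2 - 17*v + 20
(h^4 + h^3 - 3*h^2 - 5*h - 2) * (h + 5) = h^5 + 6*h^4 + 2*h^3 - 20*h^2 - 27*h - 10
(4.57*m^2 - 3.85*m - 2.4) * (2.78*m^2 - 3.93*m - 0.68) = 12.7046*m^4 - 28.6631*m^3 + 5.3509*m^2 + 12.05*m + 1.632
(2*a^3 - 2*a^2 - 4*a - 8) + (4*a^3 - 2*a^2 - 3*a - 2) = 6*a^3 - 4*a^2 - 7*a - 10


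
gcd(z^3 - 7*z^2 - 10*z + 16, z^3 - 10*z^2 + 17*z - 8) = z^2 - 9*z + 8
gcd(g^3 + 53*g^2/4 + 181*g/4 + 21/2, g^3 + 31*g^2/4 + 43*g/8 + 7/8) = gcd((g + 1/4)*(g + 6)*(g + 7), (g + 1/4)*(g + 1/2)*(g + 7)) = g^2 + 29*g/4 + 7/4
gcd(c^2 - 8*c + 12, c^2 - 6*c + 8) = c - 2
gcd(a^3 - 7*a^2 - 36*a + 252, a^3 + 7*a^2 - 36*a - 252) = a^2 - 36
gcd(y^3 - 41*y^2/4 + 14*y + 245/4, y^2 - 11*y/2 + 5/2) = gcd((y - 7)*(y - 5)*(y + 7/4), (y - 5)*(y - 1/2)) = y - 5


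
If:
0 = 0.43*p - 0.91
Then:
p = 2.12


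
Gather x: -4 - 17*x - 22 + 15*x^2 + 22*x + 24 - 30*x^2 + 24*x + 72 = -15*x^2 + 29*x + 70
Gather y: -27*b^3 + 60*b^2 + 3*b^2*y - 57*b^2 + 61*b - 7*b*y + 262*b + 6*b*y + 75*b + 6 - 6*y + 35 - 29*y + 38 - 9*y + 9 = -27*b^3 + 3*b^2 + 398*b + y*(3*b^2 - b - 44) + 88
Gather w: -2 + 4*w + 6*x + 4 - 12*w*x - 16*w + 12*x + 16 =w*(-12*x - 12) + 18*x + 18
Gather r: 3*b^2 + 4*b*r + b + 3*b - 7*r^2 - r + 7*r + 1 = 3*b^2 + 4*b - 7*r^2 + r*(4*b + 6) + 1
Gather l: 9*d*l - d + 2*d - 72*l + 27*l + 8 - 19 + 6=d + l*(9*d - 45) - 5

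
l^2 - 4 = (l - 2)*(l + 2)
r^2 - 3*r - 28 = (r - 7)*(r + 4)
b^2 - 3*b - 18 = (b - 6)*(b + 3)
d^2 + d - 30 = (d - 5)*(d + 6)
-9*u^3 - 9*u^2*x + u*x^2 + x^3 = (-3*u + x)*(u + x)*(3*u + x)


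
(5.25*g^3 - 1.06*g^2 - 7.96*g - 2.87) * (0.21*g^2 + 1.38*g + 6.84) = 1.1025*g^5 + 7.0224*g^4 + 32.7756*g^3 - 18.8379*g^2 - 58.407*g - 19.6308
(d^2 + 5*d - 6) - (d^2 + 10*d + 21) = -5*d - 27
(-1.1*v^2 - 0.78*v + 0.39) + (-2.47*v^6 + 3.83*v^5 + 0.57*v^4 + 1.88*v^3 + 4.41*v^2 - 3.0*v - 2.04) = -2.47*v^6 + 3.83*v^5 + 0.57*v^4 + 1.88*v^3 + 3.31*v^2 - 3.78*v - 1.65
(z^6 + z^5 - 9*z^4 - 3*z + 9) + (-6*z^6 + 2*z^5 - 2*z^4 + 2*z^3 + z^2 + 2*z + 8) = -5*z^6 + 3*z^5 - 11*z^4 + 2*z^3 + z^2 - z + 17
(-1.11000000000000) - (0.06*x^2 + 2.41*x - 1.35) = -0.06*x^2 - 2.41*x + 0.24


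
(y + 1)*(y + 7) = y^2 + 8*y + 7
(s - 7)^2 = s^2 - 14*s + 49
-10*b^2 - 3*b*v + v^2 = (-5*b + v)*(2*b + v)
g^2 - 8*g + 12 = (g - 6)*(g - 2)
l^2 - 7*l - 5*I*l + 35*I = (l - 7)*(l - 5*I)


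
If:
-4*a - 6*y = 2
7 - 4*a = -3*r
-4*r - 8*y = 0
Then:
No Solution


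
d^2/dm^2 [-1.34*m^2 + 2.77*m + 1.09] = -2.68000000000000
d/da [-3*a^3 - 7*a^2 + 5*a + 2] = -9*a^2 - 14*a + 5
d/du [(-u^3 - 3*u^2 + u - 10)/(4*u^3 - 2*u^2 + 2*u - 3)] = (14*u^4 - 12*u^3 + 125*u^2 - 22*u + 17)/(16*u^6 - 16*u^5 + 20*u^4 - 32*u^3 + 16*u^2 - 12*u + 9)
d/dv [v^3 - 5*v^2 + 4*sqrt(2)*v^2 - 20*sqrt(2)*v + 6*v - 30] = 3*v^2 - 10*v + 8*sqrt(2)*v - 20*sqrt(2) + 6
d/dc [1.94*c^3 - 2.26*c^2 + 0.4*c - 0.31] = 5.82*c^2 - 4.52*c + 0.4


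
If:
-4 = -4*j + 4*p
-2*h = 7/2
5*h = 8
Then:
No Solution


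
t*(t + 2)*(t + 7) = t^3 + 9*t^2 + 14*t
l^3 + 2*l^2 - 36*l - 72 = (l - 6)*(l + 2)*(l + 6)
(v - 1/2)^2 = v^2 - v + 1/4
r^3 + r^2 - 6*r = r*(r - 2)*(r + 3)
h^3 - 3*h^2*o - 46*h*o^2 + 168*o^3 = (h - 6*o)*(h - 4*o)*(h + 7*o)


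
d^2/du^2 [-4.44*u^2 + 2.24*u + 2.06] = -8.88000000000000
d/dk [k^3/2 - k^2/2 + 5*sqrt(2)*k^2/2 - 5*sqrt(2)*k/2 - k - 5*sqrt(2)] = 3*k^2/2 - k + 5*sqrt(2)*k - 5*sqrt(2)/2 - 1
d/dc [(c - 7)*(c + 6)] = 2*c - 1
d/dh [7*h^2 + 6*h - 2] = 14*h + 6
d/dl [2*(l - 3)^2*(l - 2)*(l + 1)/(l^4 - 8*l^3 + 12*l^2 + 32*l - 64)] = 2*(-l^3 - 10*l^2 + 47*l - 24)/(l^5 - 8*l^4 + 4*l^3 + 80*l^2 - 64*l - 256)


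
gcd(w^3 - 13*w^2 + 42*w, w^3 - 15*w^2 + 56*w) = w^2 - 7*w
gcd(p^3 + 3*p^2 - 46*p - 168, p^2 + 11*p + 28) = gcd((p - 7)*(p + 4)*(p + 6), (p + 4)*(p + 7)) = p + 4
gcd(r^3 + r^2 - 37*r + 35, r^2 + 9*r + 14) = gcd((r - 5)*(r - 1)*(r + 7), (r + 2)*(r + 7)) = r + 7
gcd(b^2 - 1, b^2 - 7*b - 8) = b + 1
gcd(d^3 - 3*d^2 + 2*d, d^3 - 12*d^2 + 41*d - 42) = d - 2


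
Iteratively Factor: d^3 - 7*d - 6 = (d + 2)*(d^2 - 2*d - 3) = (d - 3)*(d + 2)*(d + 1)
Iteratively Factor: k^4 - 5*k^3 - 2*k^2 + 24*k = (k - 3)*(k^3 - 2*k^2 - 8*k) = (k - 4)*(k - 3)*(k^2 + 2*k) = (k - 4)*(k - 3)*(k + 2)*(k)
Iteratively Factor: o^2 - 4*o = (o - 4)*(o)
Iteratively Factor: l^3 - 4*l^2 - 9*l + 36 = (l - 3)*(l^2 - l - 12) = (l - 3)*(l + 3)*(l - 4)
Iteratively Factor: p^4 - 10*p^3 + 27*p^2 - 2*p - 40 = (p - 5)*(p^3 - 5*p^2 + 2*p + 8) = (p - 5)*(p - 2)*(p^2 - 3*p - 4) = (p - 5)*(p - 4)*(p - 2)*(p + 1)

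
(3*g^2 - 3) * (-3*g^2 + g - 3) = -9*g^4 + 3*g^3 - 3*g + 9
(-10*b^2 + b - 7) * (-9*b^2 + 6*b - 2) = 90*b^4 - 69*b^3 + 89*b^2 - 44*b + 14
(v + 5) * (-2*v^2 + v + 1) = -2*v^3 - 9*v^2 + 6*v + 5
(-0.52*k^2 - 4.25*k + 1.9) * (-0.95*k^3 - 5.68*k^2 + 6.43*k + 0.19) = 0.494*k^5 + 6.9911*k^4 + 18.9914*k^3 - 38.2183*k^2 + 11.4095*k + 0.361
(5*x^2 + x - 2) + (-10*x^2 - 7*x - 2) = -5*x^2 - 6*x - 4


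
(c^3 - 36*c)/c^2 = c - 36/c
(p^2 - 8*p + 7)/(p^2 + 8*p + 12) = (p^2 - 8*p + 7)/(p^2 + 8*p + 12)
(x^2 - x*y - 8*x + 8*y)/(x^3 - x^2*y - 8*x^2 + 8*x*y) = 1/x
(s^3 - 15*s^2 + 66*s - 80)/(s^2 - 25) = (s^2 - 10*s + 16)/(s + 5)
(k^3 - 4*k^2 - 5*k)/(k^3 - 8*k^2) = (k^2 - 4*k - 5)/(k*(k - 8))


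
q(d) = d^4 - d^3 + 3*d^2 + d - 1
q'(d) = 4*d^3 - 3*d^2 + 6*d + 1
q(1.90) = 17.90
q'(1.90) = 29.01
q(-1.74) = 20.78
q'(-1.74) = -39.59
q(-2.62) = 82.08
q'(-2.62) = -107.25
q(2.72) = 58.53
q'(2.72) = 75.62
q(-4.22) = 440.50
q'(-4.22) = -378.35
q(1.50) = 8.94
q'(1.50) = 16.75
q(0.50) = 0.19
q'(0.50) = 3.75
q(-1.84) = 25.01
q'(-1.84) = -45.11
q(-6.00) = 1613.00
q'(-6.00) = -1007.00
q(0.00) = -1.00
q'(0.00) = 1.00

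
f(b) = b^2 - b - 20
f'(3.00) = 5.00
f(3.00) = -14.00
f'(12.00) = 23.00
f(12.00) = 112.00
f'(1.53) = 2.06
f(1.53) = -19.19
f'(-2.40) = -5.80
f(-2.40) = -11.84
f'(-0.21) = -1.42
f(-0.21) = -19.75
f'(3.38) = 5.76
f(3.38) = -11.96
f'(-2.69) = -6.38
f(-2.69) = -10.07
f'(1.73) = 2.46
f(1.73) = -18.74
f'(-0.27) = -1.54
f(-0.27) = -19.66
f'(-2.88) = -6.76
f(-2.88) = -8.83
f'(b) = 2*b - 1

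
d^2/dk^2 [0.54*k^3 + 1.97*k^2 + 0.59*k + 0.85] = 3.24*k + 3.94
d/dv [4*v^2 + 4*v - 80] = 8*v + 4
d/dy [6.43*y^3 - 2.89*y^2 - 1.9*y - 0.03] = 19.29*y^2 - 5.78*y - 1.9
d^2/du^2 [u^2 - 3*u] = 2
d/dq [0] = 0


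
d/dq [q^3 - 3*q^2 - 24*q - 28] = 3*q^2 - 6*q - 24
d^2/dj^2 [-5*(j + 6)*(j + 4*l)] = -10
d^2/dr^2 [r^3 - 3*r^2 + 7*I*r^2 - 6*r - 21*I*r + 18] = 6*r - 6 + 14*I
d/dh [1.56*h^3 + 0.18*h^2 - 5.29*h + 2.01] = 4.68*h^2 + 0.36*h - 5.29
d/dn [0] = 0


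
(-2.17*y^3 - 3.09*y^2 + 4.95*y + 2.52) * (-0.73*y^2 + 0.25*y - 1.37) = 1.5841*y^5 + 1.7132*y^4 - 1.4131*y^3 + 3.6312*y^2 - 6.1515*y - 3.4524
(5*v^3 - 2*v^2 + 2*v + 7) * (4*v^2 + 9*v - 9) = 20*v^5 + 37*v^4 - 55*v^3 + 64*v^2 + 45*v - 63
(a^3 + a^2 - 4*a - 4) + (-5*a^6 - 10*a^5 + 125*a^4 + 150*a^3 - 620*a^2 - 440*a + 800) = -5*a^6 - 10*a^5 + 125*a^4 + 151*a^3 - 619*a^2 - 444*a + 796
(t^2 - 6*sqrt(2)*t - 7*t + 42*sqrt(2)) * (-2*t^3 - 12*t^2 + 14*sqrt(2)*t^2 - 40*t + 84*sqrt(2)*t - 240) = -2*t^5 + 2*t^4 + 26*sqrt(2)*t^4 - 124*t^3 - 26*sqrt(2)*t^3 - 852*sqrt(2)*t^2 + 208*t^2 - 240*sqrt(2)*t + 8736*t - 10080*sqrt(2)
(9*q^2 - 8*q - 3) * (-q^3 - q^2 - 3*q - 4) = -9*q^5 - q^4 - 16*q^3 - 9*q^2 + 41*q + 12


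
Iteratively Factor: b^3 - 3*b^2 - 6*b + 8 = (b + 2)*(b^2 - 5*b + 4) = (b - 1)*(b + 2)*(b - 4)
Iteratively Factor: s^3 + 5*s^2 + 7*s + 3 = (s + 1)*(s^2 + 4*s + 3) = (s + 1)*(s + 3)*(s + 1)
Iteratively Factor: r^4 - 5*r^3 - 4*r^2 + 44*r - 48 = (r - 4)*(r^3 - r^2 - 8*r + 12) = (r - 4)*(r + 3)*(r^2 - 4*r + 4) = (r - 4)*(r - 2)*(r + 3)*(r - 2)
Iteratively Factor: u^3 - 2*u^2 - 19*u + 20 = (u - 5)*(u^2 + 3*u - 4) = (u - 5)*(u + 4)*(u - 1)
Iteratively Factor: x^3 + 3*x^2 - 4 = (x + 2)*(x^2 + x - 2) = (x - 1)*(x + 2)*(x + 2)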